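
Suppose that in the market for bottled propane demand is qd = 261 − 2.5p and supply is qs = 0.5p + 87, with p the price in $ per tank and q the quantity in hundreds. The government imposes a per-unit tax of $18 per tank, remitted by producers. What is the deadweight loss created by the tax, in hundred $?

Deadweight loss = $67.5 hundred.

Before the tax: set 261 − 2.5p = 0.5p + 87 → p* = $58, q* = 116.
With the tax collected from producers, supply shifts: qs = 0.5(p − 18) + 87.
New equilibrium: buyers pay $61, producers receive $43, q = 108.5. (Wedge: pb − ps = 18.)
Quantity falls by |ΔQ| = |116 − 108.5| = 7.5.
DWL = ½ · t · |ΔQ| = ½ · 18 · 7.5 = $67.5.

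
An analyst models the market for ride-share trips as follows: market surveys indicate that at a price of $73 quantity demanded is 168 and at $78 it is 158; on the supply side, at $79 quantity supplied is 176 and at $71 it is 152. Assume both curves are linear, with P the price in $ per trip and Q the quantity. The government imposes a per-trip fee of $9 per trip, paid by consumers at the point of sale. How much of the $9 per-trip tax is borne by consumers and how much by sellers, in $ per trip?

Demand slope: (158 − 168)/(78 − 73) = -2, so Qd = 314 − 2P.
Supply slope: (152 − 176)/(71 − 79) = 3, so Qs = 3P − 61.
Without the tax, 314 − 2P = 3P − 61 gives 5P = 375, so P* = $75 and Q* = 164.
With the tax collected from consumers, demand (in seller-price terms) shifts: Qd = 314 − 2(P + 9).
Solving gives Q = 153.2 with consumers paying $80.4 and sellers receiving $71.4 (the $9 wedge).
Burden on consumers: $5.4; on sellers: $3.6. (They sum to $9.)

Consumers bear $5.4 per trip; sellers bear $3.6 per trip.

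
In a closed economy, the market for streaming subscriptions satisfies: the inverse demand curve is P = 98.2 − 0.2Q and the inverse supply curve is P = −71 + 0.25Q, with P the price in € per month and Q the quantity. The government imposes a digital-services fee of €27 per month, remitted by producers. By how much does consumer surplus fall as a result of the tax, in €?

Consumer surplus falls by €4152.

Rewrite in direct form: Qd = 491 − 5P and Qs = 4P + 284.
Before the tax: set 491 − 5P = 4P + 284 → P* = €23, Q* = 376.
With the tax collected from producers, supply shifts: Qs = 4(P − 27) + 284.
Solving gives Q = 316 with buyers paying €35 and producers receiving €8 (the €27 wedge).
ΔCS is the trapezoid between Q = 316 and Q = 376 of height €12: ½ · (376 + 316) · 12 = €4152.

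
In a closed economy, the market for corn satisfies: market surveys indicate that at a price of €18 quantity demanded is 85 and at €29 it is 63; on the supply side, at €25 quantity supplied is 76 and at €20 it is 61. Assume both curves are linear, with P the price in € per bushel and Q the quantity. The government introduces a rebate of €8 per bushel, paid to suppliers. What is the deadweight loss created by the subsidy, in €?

Demand slope: (63 − 85)/(29 − 18) = -2, so Qd = 121 − 2P.
Supply slope: (61 − 76)/(20 − 25) = 3, so Qs = 3P + 1.
Before the subsidy: set 121 − 2P = 3P + 1 → P* = €24, Q* = 73.
With a per-unit subsidy paid to suppliers, each receives P + 8 per unit sold, so supply becomes Qs = 3(P + 8) + 1.
Solving gives Q = 82.6 with consumers paying €19.2 and suppliers receiving €27.2 (the €8 wedge).
Quantity rises by |ΔQ| = |73 − 82.6| = 9.6.
DWL = ½ · t · |ΔQ| = ½ · 8 · 9.6 = €38.4.

Deadweight loss = €38.4.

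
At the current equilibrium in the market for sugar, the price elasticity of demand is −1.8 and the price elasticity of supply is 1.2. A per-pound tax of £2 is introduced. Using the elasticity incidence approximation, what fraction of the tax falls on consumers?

Consumers' share ≈ 0.4.

Incidence ratio: consumers' share ≈ εs / (εs + |εd|) = 1.2 / (1.2 + 1.8) = 0.4.
Supply is the less elastic side, so consumers bear the smaller share.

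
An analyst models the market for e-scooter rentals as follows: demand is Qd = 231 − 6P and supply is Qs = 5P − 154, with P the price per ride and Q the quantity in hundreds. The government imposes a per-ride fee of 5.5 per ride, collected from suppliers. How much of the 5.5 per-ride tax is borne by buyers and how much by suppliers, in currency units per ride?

Buyers bear 2.5 per ride; suppliers bear 3 per ride.

Before the tax: set 231 − 6P = 5P − 154 → P* = 35, Q* = 21.
With the tax collected from suppliers, supply shifts: Qs = 5(P − 5.5) − 154.
Solving gives Q = 6 with buyers paying 37.5 and suppliers receiving 32 (the 5.5 wedge).
Burden on buyers: 2.5; on suppliers: 3. (They sum to 5.5.)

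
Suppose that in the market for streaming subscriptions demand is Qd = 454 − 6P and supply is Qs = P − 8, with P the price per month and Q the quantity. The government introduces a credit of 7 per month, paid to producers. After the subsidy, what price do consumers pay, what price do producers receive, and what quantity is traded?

Before the subsidy: set 454 − 6P = P − 8 → P* = 66, Q* = 58.
With a per-unit subsidy paid to producers, each receives P + 7 per unit sold, so supply becomes Qs = (P + 7) − 8.
Solving gives Q = 64 with consumers paying 65 and producers receiving 72 (the 7 wedge).

Consumers pay 65; producers receive 72; quantity = 64.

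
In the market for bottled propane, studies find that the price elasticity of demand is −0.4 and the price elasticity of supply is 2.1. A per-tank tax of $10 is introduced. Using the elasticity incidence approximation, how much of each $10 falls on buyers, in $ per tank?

Buyers bear ≈ $8.4 per tank.

Incidence ratio: buyers' share ≈ εs / (εs + |εd|) = 2.1 / (2.1 + 0.4) = 0.84.
So buyers bear ≈ 0.84 × $10 = $8.4; suppliers bear $1.6.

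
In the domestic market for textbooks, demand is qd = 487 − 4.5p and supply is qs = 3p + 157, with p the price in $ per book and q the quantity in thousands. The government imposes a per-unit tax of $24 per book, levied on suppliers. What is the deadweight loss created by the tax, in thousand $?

Without the tax, 487 − 4.5p = 3p + 157 gives 7.5p = 330, so p* = $44 and q* = 289.
With the tax collected from suppliers, supply shifts: qs = 3(p − 24) + 157.
Solving gives q = 245.8 with buyers paying $53.6 and suppliers receiving $29.6 (the $24 wedge).
Quantity falls by |ΔQ| = |289 − 245.8| = 43.2.
DWL = ½ · t · |ΔQ| = ½ · 24 · 43.2 = $518.4.

Deadweight loss = $518.4 thousand.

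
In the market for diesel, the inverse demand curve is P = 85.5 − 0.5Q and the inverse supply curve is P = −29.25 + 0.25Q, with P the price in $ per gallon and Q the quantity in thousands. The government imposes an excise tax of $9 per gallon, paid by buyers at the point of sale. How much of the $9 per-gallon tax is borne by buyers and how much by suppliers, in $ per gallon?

Inverting to Q(P) form: Qd = 171 − 2P; Qs = 4P + 117.
Before the tax: set 171 − 2P = 4P + 117 → P* = $9, Q* = 153.
With the tax collected from buyers, demand (in seller-price terms) shifts: Qd = 171 − 2(P + 9).
New equilibrium: buyers pay $15, suppliers receive $6, Q = 141. (Wedge: Pb − Ps = 9.)
Burden on buyers: $6; on suppliers: $3. (They sum to $9.)
The less price-elastic side of the market bears the larger share of a per-unit tax.

Buyers bear $6 per gallon; suppliers bear $3 per gallon.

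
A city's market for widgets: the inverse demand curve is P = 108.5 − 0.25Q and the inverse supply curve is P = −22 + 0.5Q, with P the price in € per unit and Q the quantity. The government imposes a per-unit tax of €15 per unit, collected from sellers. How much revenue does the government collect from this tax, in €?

Tax revenue = €2310.

Rewrite in direct form: Qd = 434 − 4P and Qs = 2P + 44.
Before the tax: set 434 − 4P = 2P + 44 → P* = €65, Q* = 174.
With the tax collected from sellers, supply shifts: Qs = 2(P − 15) + 44.
Solving gives Q = 154 with consumers paying €70 and sellers receiving €55 (the €15 wedge).
Revenue = t · Q = 15 · 154 = €2310.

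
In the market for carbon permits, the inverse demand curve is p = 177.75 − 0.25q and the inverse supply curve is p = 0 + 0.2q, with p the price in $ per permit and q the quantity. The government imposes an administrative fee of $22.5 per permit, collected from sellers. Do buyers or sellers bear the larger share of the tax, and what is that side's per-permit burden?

Rewrite in direct form: qd = 711 − 4p and qs = 5p.
Before the tax: set 711 − 4p = 5p → p* = $79, q* = 395.
With the tax collected from sellers, supply shifts: qs = 5(p − 22.5).
Solving gives q = 345 with buyers paying $91.5 and sellers receiving $69 (the $22.5 wedge).
Per-permit burden: buyers $12.5, sellers $10.
Buyers take the larger share because demand is less price-elastic here (demand slope 4 vs supply slope 5).
The less price-elastic side of the market bears the larger share of a per-unit tax.

Buyers bear the larger share: $12.5 per permit.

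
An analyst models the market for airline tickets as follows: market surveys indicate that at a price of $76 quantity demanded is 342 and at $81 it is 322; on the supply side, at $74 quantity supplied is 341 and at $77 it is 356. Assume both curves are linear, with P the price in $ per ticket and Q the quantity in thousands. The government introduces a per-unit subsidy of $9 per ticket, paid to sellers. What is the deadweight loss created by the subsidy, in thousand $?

Demand slope: (322 − 342)/(81 − 76) = -4, so Qd = 646 − 4P.
Supply slope: (356 − 341)/(77 − 74) = 5, so Qs = 5P − 29.
Without the subsidy, 646 − 4P = 5P − 29 gives 9P = 675, so P* = $75 and Q* = 346.
With a per-unit subsidy paid to sellers, each receives P + 9 per unit sold, so supply becomes Qs = 5(P + 9) − 29.
Solving gives Q = 366 with consumers paying $70 and sellers receiving $79 (the $9 wedge).
Quantity rises by |ΔQ| = |346 − 366| = 20.
DWL = ½ · t · |ΔQ| = ½ · 9 · 20 = $90.

Deadweight loss = $90 thousand.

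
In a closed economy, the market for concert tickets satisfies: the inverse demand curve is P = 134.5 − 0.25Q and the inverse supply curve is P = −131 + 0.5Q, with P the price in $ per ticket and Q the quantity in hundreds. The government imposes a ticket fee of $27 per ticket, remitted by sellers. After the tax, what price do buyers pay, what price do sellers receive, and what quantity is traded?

Rewrite in direct form: Qd = 538 − 4P and Qs = 2P + 262.
Without the tax, 538 − 4P = 2P + 262 gives 6P = 276, so P* = $46 and Q* = 354.
With the tax collected from sellers, supply shifts: Qs = 2(P − 27) + 262.
Solving gives Q = 318 with buyers paying $55 and sellers receiving $28 (the $27 wedge).
The less price-elastic side of the market bears the larger share of a per-unit tax.

Buyers pay $55; sellers receive $28; quantity = 318.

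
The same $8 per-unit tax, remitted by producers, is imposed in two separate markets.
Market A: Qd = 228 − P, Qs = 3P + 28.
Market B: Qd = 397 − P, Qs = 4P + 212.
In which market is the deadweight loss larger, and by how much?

Market A: pre-tax P* = $50, Q* = 178; post-tax Q = 172; deadweight loss = $24.
Market B: pre-tax P* = $37, Q* = 360; post-tax Q = 353.6; deadweight loss = $25.6.
Difference: $24 vs $25.6 → market B is larger by $1.6.

Market B, by $1.6.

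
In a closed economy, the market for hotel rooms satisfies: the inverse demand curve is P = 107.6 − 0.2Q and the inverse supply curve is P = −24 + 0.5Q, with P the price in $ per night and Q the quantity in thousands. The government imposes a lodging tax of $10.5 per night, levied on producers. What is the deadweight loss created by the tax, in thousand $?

Rewrite in direct form: Qd = 538 − 5P and Qs = 2P + 48.
Before the tax: set 538 − 5P = 2P + 48 → P* = $70, Q* = 188.
With the tax collected from producers, supply shifts: Qs = 2(P − 10.5) + 48.
New equilibrium: buyers pay $73, producers receive $62.5, Q = 173. (Wedge: Pb − Ps = 10.5.)
Quantity falls by |ΔQ| = |188 − 173| = 15.
DWL = ½ · t · |ΔQ| = ½ · 10.5 · 15 = $78.75.

Deadweight loss = $78.75 thousand.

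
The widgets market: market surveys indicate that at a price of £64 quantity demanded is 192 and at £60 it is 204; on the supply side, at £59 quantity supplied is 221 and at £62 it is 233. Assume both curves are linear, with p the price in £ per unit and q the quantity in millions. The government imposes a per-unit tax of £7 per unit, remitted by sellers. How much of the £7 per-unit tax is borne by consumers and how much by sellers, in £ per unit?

Consumers bear £4 per unit; sellers bear £3 per unit.

Demand slope: (204 − 192)/(60 − 64) = -3, so qd = 384 − 3p.
Supply slope: (233 − 221)/(62 − 59) = 4, so qs = 4p − 15.
Without the tax, 384 − 3p = 4p − 15 gives 7p = 399, so p* = £57 and q* = 213.
With the tax collected from sellers, supply shifts: qs = 4(p − 7) − 15.
Solving gives q = 201 with consumers paying £61 and sellers receiving £54 (the £7 wedge).
Burden on consumers: £4; on sellers: £3. (They sum to £7.)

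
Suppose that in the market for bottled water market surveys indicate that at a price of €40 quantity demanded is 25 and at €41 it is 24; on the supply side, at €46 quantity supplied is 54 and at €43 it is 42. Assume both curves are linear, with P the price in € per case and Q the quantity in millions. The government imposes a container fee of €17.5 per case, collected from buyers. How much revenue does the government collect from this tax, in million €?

Demand slope: (24 − 25)/(41 − 40) = -1, so Qd = 65 − P.
Supply slope: (42 − 54)/(43 − 46) = 4, so Qs = 4P − 130.
Before the tax: set 65 − P = 4P − 130 → P* = €39, Q* = 26.
With the tax collected from buyers, demand (in seller-price terms) shifts: Qd = 65 − (P + 17.5).
New equilibrium: buyers pay €53, sellers receive €35.5, Q = 12. (Wedge: Pb − Ps = 17.5.)
Revenue = t · Q = 17.5 · 12 = €210.

Tax revenue = €210 million.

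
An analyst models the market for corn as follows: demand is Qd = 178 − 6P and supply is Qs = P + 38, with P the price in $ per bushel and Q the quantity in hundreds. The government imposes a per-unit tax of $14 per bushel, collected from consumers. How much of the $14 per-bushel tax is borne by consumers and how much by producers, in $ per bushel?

Consumers bear $2 per bushel; producers bear $12 per bushel.

Without the tax, 178 − 6P = P + 38 gives 7P = 140, so P* = $20 and Q* = 58.
With the tax collected from consumers, demand (in seller-price terms) shifts: Qd = 178 − 6(P + 14).
Solving gives Q = 46 with consumers paying $22 and producers receiving $8 (the $14 wedge).
Burden on consumers: $2; on producers: $12. (They sum to $14.)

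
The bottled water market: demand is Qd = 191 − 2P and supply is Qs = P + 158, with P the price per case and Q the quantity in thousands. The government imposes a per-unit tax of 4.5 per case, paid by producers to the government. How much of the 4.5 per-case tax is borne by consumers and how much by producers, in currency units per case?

Consumers bear 1.5 per case; producers bear 3 per case.

Before the tax: set 191 − 2P = P + 158 → P* = 11, Q* = 169.
With the tax collected from producers, supply shifts: Qs = (P − 4.5) + 158.
New equilibrium: consumers pay 12.5, producers receive 8, Q = 166. (Wedge: Pb − Ps = 4.5.)
Burden on consumers: 1.5; on producers: 3. (They sum to 4.5.)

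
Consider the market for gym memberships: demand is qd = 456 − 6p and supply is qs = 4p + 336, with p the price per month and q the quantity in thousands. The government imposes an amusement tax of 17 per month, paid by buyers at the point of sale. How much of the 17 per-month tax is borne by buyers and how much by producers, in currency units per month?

Buyers bear 6.8 per month; producers bear 10.2 per month.

Before the tax: set 456 − 6p = 4p + 336 → p* = 12, q* = 384.
With the tax collected from buyers, demand (in seller-price terms) shifts: qd = 456 − 6(p + 17).
Solving gives q = 343.2 with buyers paying 18.8 and producers receiving 1.8 (the 17 wedge).
Burden on buyers: 6.8; on producers: 10.2. (They sum to 17.)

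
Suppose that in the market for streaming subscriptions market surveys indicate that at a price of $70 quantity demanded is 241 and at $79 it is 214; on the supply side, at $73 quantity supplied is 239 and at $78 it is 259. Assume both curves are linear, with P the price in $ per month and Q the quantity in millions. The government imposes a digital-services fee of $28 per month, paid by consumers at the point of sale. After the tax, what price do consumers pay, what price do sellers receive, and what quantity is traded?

Consumers pay $88; sellers receive $60; quantity = 187.

Demand slope: (214 − 241)/(79 − 70) = -3, so Qd = 451 − 3P.
Supply slope: (259 − 239)/(78 − 73) = 4, so Qs = 4P − 53.
Without the tax, 451 − 3P = 4P − 53 gives 7P = 504, so P* = $72 and Q* = 235.
With the tax collected from consumers, demand (in seller-price terms) shifts: Qd = 451 − 3(P + 28).
Solving gives Q = 187 with consumers paying $88 and sellers receiving $60 (the $28 wedge).
The less price-elastic side of the market bears the larger share of a per-unit tax.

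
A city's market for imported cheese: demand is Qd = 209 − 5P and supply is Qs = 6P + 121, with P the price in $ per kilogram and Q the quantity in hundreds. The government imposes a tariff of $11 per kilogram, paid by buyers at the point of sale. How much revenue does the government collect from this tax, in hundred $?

Before the tax: set 209 − 5P = 6P + 121 → P* = $8, Q* = 169.
With the tax collected from buyers, demand (in seller-price terms) shifts: Qd = 209 − 5(P + 11).
New equilibrium: buyers pay $14, producers receive $3, Q = 139. (Wedge: Pb − Ps = 11.)
Revenue = t · Q = 11 · 139 = $1529.

Tax revenue = $1529 hundred.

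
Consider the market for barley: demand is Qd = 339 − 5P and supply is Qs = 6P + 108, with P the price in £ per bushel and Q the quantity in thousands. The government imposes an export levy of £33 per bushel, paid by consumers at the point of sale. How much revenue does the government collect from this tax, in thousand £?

Tax revenue = £4752 thousand.

Before the tax: set 339 − 5P = 6P + 108 → P* = £21, Q* = 234.
With the tax collected from consumers, demand (in seller-price terms) shifts: Qd = 339 − 5(P + 33).
New equilibrium: consumers pay £39, suppliers receive £6, Q = 144. (Wedge: Pb − Ps = 33.)
Revenue = t · Q = 33 · 144 = £4752.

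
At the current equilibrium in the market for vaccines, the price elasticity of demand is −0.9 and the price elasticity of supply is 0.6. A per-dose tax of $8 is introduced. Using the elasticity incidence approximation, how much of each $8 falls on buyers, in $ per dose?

Incidence ratio: buyers' share ≈ εs / (εs + |εd|) = 0.6 / (0.6 + 0.9) = 0.4.
So buyers bear ≈ 0.4 × $8 = $3.2; suppliers bear $4.8.

Buyers bear ≈ $3.2 per dose.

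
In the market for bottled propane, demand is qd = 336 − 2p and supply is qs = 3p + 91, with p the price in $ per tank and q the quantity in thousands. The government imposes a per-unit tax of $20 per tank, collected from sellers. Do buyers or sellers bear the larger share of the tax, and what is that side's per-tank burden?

Buyers bear the larger share: $12 per tank.

Before the tax: set 336 − 2p = 3p + 91 → p* = $49, q* = 238.
With the tax collected from sellers, supply shifts: qs = 3(p − 20) + 91.
Solving gives q = 214 with buyers paying $61 and sellers receiving $41 (the $20 wedge).
Per-tank burden: buyers $12, sellers $8.
Buyers take the larger share because demand is less price-elastic here (demand slope 2 vs supply slope 3).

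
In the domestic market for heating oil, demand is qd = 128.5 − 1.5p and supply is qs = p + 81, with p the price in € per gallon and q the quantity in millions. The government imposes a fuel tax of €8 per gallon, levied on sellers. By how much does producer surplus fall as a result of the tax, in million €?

Before the tax: set 128.5 − 1.5p = p + 81 → p* = €19, q* = 100.
With the tax collected from sellers, supply shifts: qs = (p − 8) + 81.
Solving gives q = 95.2 with consumers paying €22.2 and sellers receiving €14.2 (the €8 wedge).
ΔPS is the trapezoid between Q = 95.2 and Q = 100 of height €4.8: ½ · (100 + 95.2) · 4.8 = €468.48.

Producer surplus falls by €468.48 million.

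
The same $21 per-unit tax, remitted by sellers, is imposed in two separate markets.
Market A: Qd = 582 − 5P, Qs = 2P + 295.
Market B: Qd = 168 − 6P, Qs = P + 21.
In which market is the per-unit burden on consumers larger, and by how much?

Market A: pre-tax P* = $41, Q* = 377; post-tax Q = 347; per-unit burden on consumers = $6.
Market B: pre-tax P* = $21, Q* = 42; post-tax Q = 24; per-unit burden on consumers = $3.
Difference: $6 vs $3 → market A is larger by $3.

Market A, by $3.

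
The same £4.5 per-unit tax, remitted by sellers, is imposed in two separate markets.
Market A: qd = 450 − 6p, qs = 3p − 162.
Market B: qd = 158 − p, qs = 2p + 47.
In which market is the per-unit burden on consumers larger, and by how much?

Market A: pre-tax p* = £68, q* = 42; post-tax q = 33; per-unit burden on consumers = £1.5.
Market B: pre-tax p* = £37, q* = 121; post-tax q = 118; per-unit burden on consumers = £3.
Difference: £1.5 vs £3 → market B is larger by £1.5.

Market B, by £1.5.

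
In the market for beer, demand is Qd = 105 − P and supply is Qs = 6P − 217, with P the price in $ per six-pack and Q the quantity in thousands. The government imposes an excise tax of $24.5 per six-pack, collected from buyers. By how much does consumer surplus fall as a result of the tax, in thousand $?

Before the tax: set 105 − P = 6P − 217 → P* = $46, Q* = 59.
With the tax collected from buyers, demand (in seller-price terms) shifts: Qd = 105 − (P + 24.5).
Solving gives Q = 38 with buyers paying $67 and sellers receiving $42.5 (the $24.5 wedge).
ΔCS is the trapezoid between Q = 38 and Q = 59 of height $21: ½ · (59 + 38) · 21 = $1018.5.

Consumer surplus falls by $1018.5 thousand.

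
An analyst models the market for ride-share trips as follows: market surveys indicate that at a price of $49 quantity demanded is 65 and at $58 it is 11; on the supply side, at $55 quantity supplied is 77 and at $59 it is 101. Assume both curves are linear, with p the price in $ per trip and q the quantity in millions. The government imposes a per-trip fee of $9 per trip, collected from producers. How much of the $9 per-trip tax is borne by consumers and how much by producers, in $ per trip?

Consumers bear $4.5 per trip; producers bear $4.5 per trip.

Demand slope: (11 − 65)/(58 − 49) = -6, so qd = 359 − 6p.
Supply slope: (101 − 77)/(59 − 55) = 6, so qs = 6p − 253.
Without the tax, 359 − 6p = 6p − 253 gives 12p = 612, so p* = $51 and q* = 53.
With the tax collected from producers, supply shifts: qs = 6(p − 9) − 253.
Solving gives q = 26 with consumers paying $55.5 and producers receiving $46.5 (the $9 wedge).
Burden on consumers: $4.5; on producers: $4.5. (They sum to $9.)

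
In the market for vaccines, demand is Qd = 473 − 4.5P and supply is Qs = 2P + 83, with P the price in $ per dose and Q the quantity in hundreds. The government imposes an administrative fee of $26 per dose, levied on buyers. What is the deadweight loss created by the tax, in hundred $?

Deadweight loss = $468 hundred.

Without the tax, 473 − 4.5P = 2P + 83 gives 6.5P = 390, so P* = $60 and Q* = 203.
With the tax collected from buyers, demand (in seller-price terms) shifts: Qd = 473 − 4.5(P + 26).
Solving gives Q = 167 with buyers paying $68 and sellers receiving $42 (the $26 wedge).
Quantity falls by |ΔQ| = |203 − 167| = 36.
DWL = ½ · t · |ΔQ| = ½ · 26 · 36 = $468.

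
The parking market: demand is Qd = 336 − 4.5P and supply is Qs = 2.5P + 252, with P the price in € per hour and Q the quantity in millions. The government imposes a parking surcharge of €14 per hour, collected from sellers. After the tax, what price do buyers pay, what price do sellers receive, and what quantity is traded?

Buyers pay €17; sellers receive €3; quantity = 259.5.

Before the tax: set 336 − 4.5P = 2.5P + 252 → P* = €12, Q* = 282.
With the tax collected from sellers, supply shifts: Qs = 2.5(P − 14) + 252.
Solving gives Q = 259.5 with buyers paying €17 and sellers receiving €3 (the €14 wedge).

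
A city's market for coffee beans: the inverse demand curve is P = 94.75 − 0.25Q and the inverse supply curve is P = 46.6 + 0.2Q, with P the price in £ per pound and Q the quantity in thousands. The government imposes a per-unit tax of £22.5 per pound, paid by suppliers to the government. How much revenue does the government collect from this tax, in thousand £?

Rewrite in direct form: Qd = 379 − 4P and Qs = 5P − 233.
Without the tax, 379 − 4P = 5P − 233 gives 9P = 612, so P* = £68 and Q* = 107.
With the tax collected from suppliers, supply shifts: Qs = 5(P − 22.5) − 233.
Solving gives Q = 57 with consumers paying £80.5 and suppliers receiving £58 (the £22.5 wedge).
Revenue = t · Q = 22.5 · 57 = £1282.5.

Tax revenue = £1282.5 thousand.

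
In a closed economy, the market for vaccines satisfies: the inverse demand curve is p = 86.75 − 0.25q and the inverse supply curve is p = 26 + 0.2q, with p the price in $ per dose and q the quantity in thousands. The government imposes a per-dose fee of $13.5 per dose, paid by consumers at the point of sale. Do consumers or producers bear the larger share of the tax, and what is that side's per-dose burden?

Consumers bear the larger share: $7.5 per dose.

Rewrite in direct form: qd = 347 − 4p and qs = 5p − 130.
Without the tax, 347 − 4p = 5p − 130 gives 9p = 477, so p* = $53 and q* = 135.
With the tax collected from consumers, demand (in seller-price terms) shifts: qd = 347 − 4(p + 13.5).
Solving gives q = 105 with consumers paying $60.5 and producers receiving $47 (the $13.5 wedge).
Per-dose burden: consumers $7.5, producers $6.
Consumers take the larger share because demand is less price-elastic here (demand slope 4 vs supply slope 5).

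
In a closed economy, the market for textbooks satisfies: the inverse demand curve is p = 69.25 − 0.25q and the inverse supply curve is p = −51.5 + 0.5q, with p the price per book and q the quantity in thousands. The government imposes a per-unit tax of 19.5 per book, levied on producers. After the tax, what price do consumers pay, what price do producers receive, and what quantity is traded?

Inverting to q(p) form: qd = 277 − 4p; qs = 2p + 103.
Without the tax, 277 − 4p = 2p + 103 gives 6p = 174, so p* = 29 and q* = 161.
With the tax collected from producers, supply shifts: qs = 2(p − 19.5) + 103.
New equilibrium: consumers pay 35.5, producers receive 16, q = 135. (Wedge: pb − ps = 19.5.)

Consumers pay 35.5; producers receive 16; quantity = 135.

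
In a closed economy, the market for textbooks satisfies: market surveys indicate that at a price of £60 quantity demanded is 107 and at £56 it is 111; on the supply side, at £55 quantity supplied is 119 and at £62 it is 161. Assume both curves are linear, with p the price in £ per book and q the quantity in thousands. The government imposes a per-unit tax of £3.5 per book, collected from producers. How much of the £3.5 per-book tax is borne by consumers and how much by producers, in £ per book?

Demand slope: (111 − 107)/(56 − 60) = -1, so qd = 167 − p.
Supply slope: (161 − 119)/(62 − 55) = 6, so qs = 6p − 211.
Without the tax, 167 − p = 6p − 211 gives 7p = 378, so p* = £54 and q* = 113.
With the tax collected from producers, supply shifts: qs = 6(p − 3.5) − 211.
New equilibrium: consumers pay £57, producers receive £53.5, q = 110. (Wedge: pb − ps = 3.5.)
Burden on consumers: £3; on producers: £0.5. (They sum to £3.5.)
The less price-elastic side of the market bears the larger share of a per-unit tax.

Consumers bear £3 per book; producers bear £0.5 per book.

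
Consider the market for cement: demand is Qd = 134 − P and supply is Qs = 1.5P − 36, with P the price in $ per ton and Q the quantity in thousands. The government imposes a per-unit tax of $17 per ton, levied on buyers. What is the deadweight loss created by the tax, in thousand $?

Deadweight loss = $86.7 thousand.

Without the tax, 134 − P = 1.5P − 36 gives 2.5P = 170, so P* = $68 and Q* = 66.
With the tax collected from buyers, demand (in seller-price terms) shifts: Qd = 134 − (P + 17).
New equilibrium: buyers pay $78.2, sellers receive $61.2, Q = 55.8. (Wedge: Pb − Ps = 17.)
Quantity falls by |ΔQ| = |66 − 55.8| = 10.2.
DWL = ½ · t · |ΔQ| = ½ · 17 · 10.2 = $86.7.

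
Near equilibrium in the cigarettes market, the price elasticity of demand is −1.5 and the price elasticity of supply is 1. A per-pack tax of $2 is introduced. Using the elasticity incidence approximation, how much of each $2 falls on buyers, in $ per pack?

Incidence ratio: buyers' share ≈ εs / (εs + |εd|) = 1 / (1 + 1.5) = 0.4.
So buyers bear ≈ 0.4 × $2 = $0.8; suppliers bear $1.2.

Buyers bear ≈ $0.8 per pack.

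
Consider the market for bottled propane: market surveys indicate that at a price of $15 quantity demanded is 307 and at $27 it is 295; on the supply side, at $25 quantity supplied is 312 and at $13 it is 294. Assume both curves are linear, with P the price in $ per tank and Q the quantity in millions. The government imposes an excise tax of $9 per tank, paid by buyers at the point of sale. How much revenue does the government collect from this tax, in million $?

Tax revenue = $2678.4 million.

Demand slope: (295 − 307)/(27 − 15) = -1, so Qd = 322 − P.
Supply slope: (294 − 312)/(13 − 25) = 1.5, so Qs = 1.5P + 274.5.
Before the tax: set 322 − P = 1.5P + 274.5 → P* = $19, Q* = 303.
With the tax collected from buyers, demand (in seller-price terms) shifts: Qd = 322 − (P + 9).
New equilibrium: buyers pay $24.4, sellers receive $15.4, Q = 297.6. (Wedge: Pb − Ps = 9.)
Revenue = t · Q = 9 · 297.6 = $2678.4.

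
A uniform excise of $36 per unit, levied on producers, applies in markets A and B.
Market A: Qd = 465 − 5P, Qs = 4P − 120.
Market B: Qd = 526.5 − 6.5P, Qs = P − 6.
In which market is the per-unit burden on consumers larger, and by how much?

Market A, by $11.2.

Market A: pre-tax P* = $65, Q* = 140; post-tax Q = 60; per-unit burden on consumers = $16.
Market B: pre-tax P* = $71, Q* = 65; post-tax Q = 33.8; per-unit burden on consumers = $4.8.
Difference: $16 vs $4.8 → market A is larger by $11.2.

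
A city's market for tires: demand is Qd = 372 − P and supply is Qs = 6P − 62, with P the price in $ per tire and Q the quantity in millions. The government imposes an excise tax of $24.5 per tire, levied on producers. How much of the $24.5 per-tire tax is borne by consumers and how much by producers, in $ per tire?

Consumers bear $21 per tire; producers bear $3.5 per tire.

Before the tax: set 372 − P = 6P − 62 → P* = $62, Q* = 310.
With the tax collected from producers, supply shifts: Qs = 6(P − 24.5) − 62.
Solving gives Q = 289 with consumers paying $83 and producers receiving $58.5 (the $24.5 wedge).
Burden on consumers: $21; on producers: $3.5. (They sum to $24.5.)
The less price-elastic side of the market bears the larger share of a per-unit tax.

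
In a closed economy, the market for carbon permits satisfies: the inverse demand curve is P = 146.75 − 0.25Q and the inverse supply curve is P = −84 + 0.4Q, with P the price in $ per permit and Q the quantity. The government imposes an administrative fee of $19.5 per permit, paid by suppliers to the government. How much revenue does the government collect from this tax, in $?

Inverting to Q(P) form: Qd = 587 − 4P; Qs = 2.5P + 210.
Without the tax, 587 − 4P = 2.5P + 210 gives 6.5P = 377, so P* = $58 and Q* = 355.
With the tax collected from suppliers, supply shifts: Qs = 2.5(P − 19.5) + 210.
New equilibrium: buyers pay $65.5, suppliers receive $46, Q = 325. (Wedge: Pb − Ps = 19.5.)
Revenue = t · Q = 19.5 · 325 = $6337.5.

Tax revenue = $6337.5.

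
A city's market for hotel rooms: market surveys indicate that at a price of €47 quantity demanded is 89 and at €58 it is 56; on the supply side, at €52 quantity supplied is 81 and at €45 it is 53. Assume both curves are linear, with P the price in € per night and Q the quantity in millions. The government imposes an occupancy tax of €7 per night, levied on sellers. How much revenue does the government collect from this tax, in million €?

Tax revenue = €455 million.

Demand slope: (56 − 89)/(58 − 47) = -3, so Qd = 230 − 3P.
Supply slope: (53 − 81)/(45 − 52) = 4, so Qs = 4P − 127.
Without the tax, 230 − 3P = 4P − 127 gives 7P = 357, so P* = €51 and Q* = 77.
With the tax collected from sellers, supply shifts: Qs = 4(P − 7) − 127.
Solving gives Q = 65 with consumers paying €55 and sellers receiving €48 (the €7 wedge).
Revenue = t · Q = 7 · 65 = €455.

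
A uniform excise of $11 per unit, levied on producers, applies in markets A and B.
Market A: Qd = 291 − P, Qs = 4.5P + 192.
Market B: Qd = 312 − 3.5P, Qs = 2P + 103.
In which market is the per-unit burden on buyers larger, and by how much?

Market A, by $5.

Market A: pre-tax P* = $18, Q* = 273; post-tax Q = 264; per-unit burden on buyers = $9.
Market B: pre-tax P* = $38, Q* = 179; post-tax Q = 165; per-unit burden on buyers = $4.
Difference: $9 vs $4 → market A is larger by $5.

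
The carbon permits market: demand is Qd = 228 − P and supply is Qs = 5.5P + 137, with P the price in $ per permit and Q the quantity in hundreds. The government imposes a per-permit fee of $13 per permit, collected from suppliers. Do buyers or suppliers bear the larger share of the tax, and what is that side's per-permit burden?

Without the tax, 228 − P = 5.5P + 137 gives 6.5P = 91, so P* = $14 and Q* = 214.
With the tax collected from suppliers, supply shifts: Qs = 5.5(P − 13) + 137.
New equilibrium: buyers pay $25, suppliers receive $12, Q = 203. (Wedge: Pb − Ps = 13.)
Per-permit burden: buyers $11, suppliers $2.
Buyers take the larger share because demand is less price-elastic here (demand slope 1 vs supply slope 5.5).
The less price-elastic side of the market bears the larger share of a per-unit tax.

Buyers bear the larger share: $11 per permit.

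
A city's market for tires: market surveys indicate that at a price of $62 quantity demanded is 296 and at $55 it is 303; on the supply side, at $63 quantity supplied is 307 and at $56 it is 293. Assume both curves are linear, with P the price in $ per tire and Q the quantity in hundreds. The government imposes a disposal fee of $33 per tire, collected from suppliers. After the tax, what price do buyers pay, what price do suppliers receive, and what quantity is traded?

Buyers pay $81; suppliers receive $48; quantity = 277.

Demand slope: (303 − 296)/(55 − 62) = -1, so Qd = 358 − P.
Supply slope: (293 − 307)/(56 − 63) = 2, so Qs = 2P + 181.
Without the tax, 358 − P = 2P + 181 gives 3P = 177, so P* = $59 and Q* = 299.
With the tax collected from suppliers, supply shifts: Qs = 2(P − 33) + 181.
New equilibrium: buyers pay $81, suppliers receive $48, Q = 277. (Wedge: Pb − Ps = 33.)
The less price-elastic side of the market bears the larger share of a per-unit tax.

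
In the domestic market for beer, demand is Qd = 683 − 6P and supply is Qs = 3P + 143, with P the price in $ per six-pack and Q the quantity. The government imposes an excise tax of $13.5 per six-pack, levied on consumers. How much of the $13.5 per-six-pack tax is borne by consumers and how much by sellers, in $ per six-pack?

Without the tax, 683 − 6P = 3P + 143 gives 9P = 540, so P* = $60 and Q* = 323.
With the tax collected from consumers, demand (in seller-price terms) shifts: Qd = 683 − 6(P + 13.5).
Solving gives Q = 296 with consumers paying $64.5 and sellers receiving $51 (the $13.5 wedge).
Burden on consumers: $4.5; on sellers: $9. (They sum to $13.5.)

Consumers bear $4.5 per six-pack; sellers bear $9 per six-pack.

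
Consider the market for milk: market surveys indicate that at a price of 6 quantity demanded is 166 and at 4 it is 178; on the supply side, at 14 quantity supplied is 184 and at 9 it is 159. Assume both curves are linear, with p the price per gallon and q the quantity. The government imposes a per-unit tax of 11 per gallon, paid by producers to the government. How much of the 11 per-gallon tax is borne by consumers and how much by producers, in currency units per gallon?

Consumers bear 5 per gallon; producers bear 6 per gallon.

Demand slope: (178 − 166)/(4 − 6) = -6, so qd = 202 − 6p.
Supply slope: (159 − 184)/(9 − 14) = 5, so qs = 5p + 114.
Without the tax, 202 − 6p = 5p + 114 gives 11p = 88, so p* = 8 and q* = 154.
With the tax collected from producers, supply shifts: qs = 5(p − 11) + 114.
New equilibrium: consumers pay 13, producers receive 2, q = 124. (Wedge: pb − ps = 11.)
Burden on consumers: 5; on producers: 6. (They sum to 11.)
The less price-elastic side of the market bears the larger share of a per-unit tax.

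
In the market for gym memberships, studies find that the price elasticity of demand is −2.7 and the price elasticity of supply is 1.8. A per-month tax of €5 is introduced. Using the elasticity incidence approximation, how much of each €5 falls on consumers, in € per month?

Incidence ratio: consumers' share ≈ εs / (εs + |εd|) = 1.8 / (1.8 + 2.7) = 0.4.
So consumers bear ≈ 0.4 × €5 = €2; producers bear €3.

Consumers bear ≈ €2 per month.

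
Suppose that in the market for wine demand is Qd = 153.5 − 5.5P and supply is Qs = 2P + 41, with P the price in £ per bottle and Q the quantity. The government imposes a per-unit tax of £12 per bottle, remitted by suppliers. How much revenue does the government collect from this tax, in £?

Tax revenue = £640.8.

Before the tax: set 153.5 − 5.5P = 2P + 41 → P* = £15, Q* = 71.
With the tax collected from suppliers, supply shifts: Qs = 2(P − 12) + 41.
New equilibrium: buyers pay £18.2, suppliers receive £6.2, Q = 53.4. (Wedge: Pb − Ps = 12.)
Revenue = t · Q = 12 · 53.4 = £640.8.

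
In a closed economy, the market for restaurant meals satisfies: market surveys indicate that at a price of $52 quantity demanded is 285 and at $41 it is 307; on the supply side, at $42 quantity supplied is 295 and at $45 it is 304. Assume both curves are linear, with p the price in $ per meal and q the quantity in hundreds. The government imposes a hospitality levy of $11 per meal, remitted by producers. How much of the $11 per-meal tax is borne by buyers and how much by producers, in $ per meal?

Demand slope: (307 − 285)/(41 − 52) = -2, so qd = 389 − 2p.
Supply slope: (304 − 295)/(45 − 42) = 3, so qs = 3p + 169.
Without the tax, 389 − 2p = 3p + 169 gives 5p = 220, so p* = $44 and q* = 301.
With the tax collected from producers, supply shifts: qs = 3(p − 11) + 169.
Solving gives q = 287.8 with buyers paying $50.6 and producers receiving $39.6 (the $11 wedge).
Burden on buyers: $6.6; on producers: $4.4. (They sum to $11.)

Buyers bear $6.6 per meal; producers bear $4.4 per meal.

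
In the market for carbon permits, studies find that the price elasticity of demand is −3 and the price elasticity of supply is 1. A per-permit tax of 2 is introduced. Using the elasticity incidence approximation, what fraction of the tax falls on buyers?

Incidence ratio: buyers' share ≈ εs / (εs + |εd|) = 1 / (1 + 3) = 0.25.
Supply is the less elastic side, so buyers bear the smaller share.

Buyers' share ≈ 0.25.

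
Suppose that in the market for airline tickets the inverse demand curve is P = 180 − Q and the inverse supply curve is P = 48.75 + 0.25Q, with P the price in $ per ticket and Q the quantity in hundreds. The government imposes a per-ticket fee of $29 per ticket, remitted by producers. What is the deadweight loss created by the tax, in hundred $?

Inverting to Q(P) form: Qd = 180 − P; Qs = 4P − 195.
Without the tax, 180 − P = 4P − 195 gives 5P = 375, so P* = $75 and Q* = 105.
With the tax collected from producers, supply shifts: Qs = 4(P − 29) − 195.
New equilibrium: buyers pay $98.2, producers receive $69.2, Q = 81.8. (Wedge: Pb − Ps = 29.)
Quantity falls by |ΔQ| = |105 − 81.8| = 23.2.
DWL = ½ · t · |ΔQ| = ½ · 29 · 23.2 = $336.4.

Deadweight loss = $336.4 hundred.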